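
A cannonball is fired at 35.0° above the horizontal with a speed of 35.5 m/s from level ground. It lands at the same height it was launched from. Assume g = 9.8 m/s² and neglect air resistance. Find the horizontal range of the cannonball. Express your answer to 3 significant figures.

121 m

Components: v_x = 35.5 cos 35.0° = 29.08 m/s, v_y = 35.5 sin 35.0° = 20.36 m/s.
Time of flight (same landing height): t = 2 v_y / g = 2 × 20.36 / 9.8 = 4.155 s.
Range: R = v_x · t = 29.08 × 4.155 = 121 m.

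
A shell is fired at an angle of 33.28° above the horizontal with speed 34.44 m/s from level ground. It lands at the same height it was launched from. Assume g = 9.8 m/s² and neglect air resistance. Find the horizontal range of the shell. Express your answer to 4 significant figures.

Components: v_x = 34.44 cos 33.28° = 28.792 m/s, v_y = 34.44 sin 33.28° = 18.898 m/s.
Time of flight (same landing height): t = 2 v_y / g = 2 × 18.898 / 9.8 = 3.8567 s.
Range: R = v_x · t = 28.792 × 3.8567 = 111.0 m.

111.0 m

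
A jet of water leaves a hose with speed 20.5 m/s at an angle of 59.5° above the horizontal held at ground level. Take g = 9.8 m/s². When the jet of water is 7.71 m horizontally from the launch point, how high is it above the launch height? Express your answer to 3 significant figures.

10.4 m

v_x = 20.5 cos 59.5° = 10.40 m/s, v_y0 = 20.5 sin 59.5° = 17.66 m/s.
Time to reach x = 7.71 m: t = x / v_x = 7.71 / 10.40 = 0.7413 s.
y = v_y0 t − ½ g t² = 17.66×0.7413 − 4.900×0.7413² = 10.4 m.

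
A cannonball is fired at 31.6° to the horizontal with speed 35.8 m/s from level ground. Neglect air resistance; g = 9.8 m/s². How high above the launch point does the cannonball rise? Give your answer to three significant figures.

18.0 m

Vertical component of launch velocity: v_y = 35.8 sin 31.6° = 18.76 m/s.
At the highest point the vertical velocity is zero, so v_y² = 2 g h_max.
h_max = (18.76)² / (2 × 9.8) = 351.9 / 19.60 = 18.0 m.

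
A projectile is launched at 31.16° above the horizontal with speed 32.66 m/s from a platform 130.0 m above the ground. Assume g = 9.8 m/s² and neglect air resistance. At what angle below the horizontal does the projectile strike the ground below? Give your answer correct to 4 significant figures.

v_x = 32.66 cos 31.16° = 27.948 m/s.
At impact |v_y| = √(v_y0² + 2 g h) = √(16.899² + 2×9.8×130.0) = 53.231 m/s.
Angle below horizontal = arctan(|v_y| / v_x) = arctan(53.231 / 27.948) = 62.30°.

62.30°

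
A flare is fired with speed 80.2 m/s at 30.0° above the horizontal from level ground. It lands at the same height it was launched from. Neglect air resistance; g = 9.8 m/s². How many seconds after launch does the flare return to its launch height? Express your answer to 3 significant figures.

8.18 s

Vertical component: v_y = 80.2 sin 30.0° = 40.10 m/s.
For a projectile landing at launch height, time of flight is t = 2 v_y / g = 2 × 40.10 / 9.8 = 8.18 s.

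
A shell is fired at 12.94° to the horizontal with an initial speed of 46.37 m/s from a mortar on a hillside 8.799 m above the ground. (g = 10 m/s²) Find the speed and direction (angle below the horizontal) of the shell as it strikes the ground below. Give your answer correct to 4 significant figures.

48.23 m/s at 20.44° below the horizontal

v_x = 46.37 cos 12.94° = 45.192 m/s (constant).
|v_y| at impact = √((10.384)² + 2×10×8.799) = 16.847 m/s.
Speed = √(45.192² + 16.847²) = 48.23 m/s; angle = arctan(16.847/45.192) = 20.44° below horizontal.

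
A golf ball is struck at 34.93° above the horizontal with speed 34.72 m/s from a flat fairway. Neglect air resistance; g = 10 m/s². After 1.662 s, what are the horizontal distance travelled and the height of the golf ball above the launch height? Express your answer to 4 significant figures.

v_x = 34.72 cos 34.93° = 28.465 m/s; v_y0 = 34.72 sin 34.93° = 19.880 m/s.
x = v_x t = 28.465 × 1.662 = 47.31 m.
y = v_y0 t − ½ g t² = 19.880×1.662 − 5.000×1.662² = 19.23 m.

x = 47.31 m, y = 19.23 m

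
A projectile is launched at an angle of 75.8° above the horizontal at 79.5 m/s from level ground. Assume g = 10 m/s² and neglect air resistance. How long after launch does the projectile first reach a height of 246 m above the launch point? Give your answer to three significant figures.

v_y0 = 79.5 sin 75.8° = 77.07 m/s.
Set y = v_y0 t − ½ g t² = 246: 5.000 t² − 77.07 t + 246 = 0.
t = [77.07 ± √(5940 − 4920)] / 10 = (77.07 ± 31.94) / 10, giving t = 4.51 s or t = 10.9 s.
The projectile is on the way up at the first time, so t = 4.51 s.

4.51 s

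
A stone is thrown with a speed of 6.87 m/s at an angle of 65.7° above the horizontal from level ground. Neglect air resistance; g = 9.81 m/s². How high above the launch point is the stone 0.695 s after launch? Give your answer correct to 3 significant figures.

1.98 m

v_y0 = 6.87 sin 65.7° = 6.261 m/s.
y(t) = v_y0 t − ½ g t² = 6.261×0.695 − 4.905×0.695² = 1.98 m.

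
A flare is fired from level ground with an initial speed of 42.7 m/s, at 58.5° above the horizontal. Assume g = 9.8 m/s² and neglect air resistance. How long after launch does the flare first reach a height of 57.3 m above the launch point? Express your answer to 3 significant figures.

v_y0 = 42.7 sin 58.5° = 36.41 m/s.
Set y = v_y0 t − ½ g t² = 57.3: 4.900 t² − 36.41 t + 57.3 = 0.
t = [36.41 ± √(1326 − 1123)] / 9.8 = (36.41 ± 14.25) / 9.8, giving t = 2.26 s or t = 5.17 s.
The flare is on the way up at the first time, so t = 2.26 s.

2.26 s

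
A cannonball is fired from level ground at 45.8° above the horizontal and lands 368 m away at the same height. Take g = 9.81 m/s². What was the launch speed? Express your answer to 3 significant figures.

On level ground, R = v₀² sin(2θ) / g, so v₀ = √(R g / sin 2θ).
sin(2 × 45.8°) = 0.9996.
v₀ = √(368 × 9.81 / 0.9996) = √3612 = 60.1 m/s.

60.1 m/s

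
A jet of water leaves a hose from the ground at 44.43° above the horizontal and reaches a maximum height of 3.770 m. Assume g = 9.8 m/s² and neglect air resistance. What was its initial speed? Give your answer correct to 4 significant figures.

12.28 m/s

At maximum height v_y = 0, so (v₀ sin θ)² = 2 g H.
v₀ sin 44.43° = √(2 × 9.8 × 3.770) = 8.5960 m/s.
v₀ = 8.5960 / sin 44.43° = 8.5960 / 0.7000 = 12.28 m/s.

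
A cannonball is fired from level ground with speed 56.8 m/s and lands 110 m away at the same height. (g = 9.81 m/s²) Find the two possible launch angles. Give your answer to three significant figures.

9.77° and 80.2°

Level-ground range: R = v₀² sin(2θ)/g ⇒ sin 2θ = R g / v₀² = 110×9.81/56.8² = 0.3345.
2θ = arcsin(0.3345) = 19.54° or 180° − 19.54° = 160.46°.
So θ = 9.77° or θ = 80.2°.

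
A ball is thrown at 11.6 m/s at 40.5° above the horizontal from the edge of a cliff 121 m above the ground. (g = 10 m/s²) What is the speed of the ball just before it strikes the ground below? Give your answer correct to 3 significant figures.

v_x = 11.6 cos 40.5° = 8.821 m/s is unchanged throughout.
For the vertical component, v_y² = v_y0² + 2 g h = (7.534)² + 2×10×121 = 2477, so |v_y| = 49.77 m/s.
Impact speed = √(v_x² + v_y²) = √(77.81 + 2477) = 50.5 m/s.

50.5 m/s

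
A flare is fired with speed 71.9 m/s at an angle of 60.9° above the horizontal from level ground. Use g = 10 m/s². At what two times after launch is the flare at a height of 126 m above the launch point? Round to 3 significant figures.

2.51 s and 10.1 s

v_y0 = 71.9 sin 60.9° = 62.82 m/s.
Set y = v_y0 t − ½ g t² = 126: 5.000 t² − 62.82 t + 126 = 0.
t = [62.82 ± √(3946 − 2520)] / 10 = (62.82 ± 37.76) / 10, giving t = 2.51 s or t = 10.1 s.
So the flare is at 126 m at t = 2.51 s (rising) and t = 10.1 s (falling).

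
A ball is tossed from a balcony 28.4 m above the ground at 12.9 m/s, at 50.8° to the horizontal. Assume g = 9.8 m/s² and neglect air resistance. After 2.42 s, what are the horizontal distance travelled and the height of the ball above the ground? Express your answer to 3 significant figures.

x = 19.7 m, y = 23.9 m

v_x = 12.9 cos 50.8° = 8.153 m/s; v_y0 = 12.9 sin 50.8° = 9.997 m/s.
x = v_x t = 8.153 × 2.42 = 19.7 m.
y = 28.4 + v_y0 t − ½ g t² = 23.9 m.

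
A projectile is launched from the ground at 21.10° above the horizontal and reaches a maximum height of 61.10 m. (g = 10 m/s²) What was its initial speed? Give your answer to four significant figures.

At maximum height v_y = 0, so (v₀ sin θ)² = 2 g H.
v₀ sin 21.10° = √(2 × 10 × 61.10) = 34.957 m/s.
v₀ = 34.957 / sin 21.10° = 34.957 / 0.3600 = 97.10 m/s.

97.10 m/s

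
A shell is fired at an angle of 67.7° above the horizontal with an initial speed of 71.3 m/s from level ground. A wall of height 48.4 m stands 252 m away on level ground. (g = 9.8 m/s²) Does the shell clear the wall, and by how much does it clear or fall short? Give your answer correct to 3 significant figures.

Yes — it clears the wall by 141 m.

v_x = 71.3 cos 67.7° = 27.06 m/s; v_y0 = 71.3 sin 67.7° = 65.97 m/s.
Time to reach the wall: t = 252 / 27.06 = 9.313 s.
Height at that point: y = 65.97×9.313 − 4.900×9.313² = 189.4 m.
That is 189.4 − 48.4 = 141 m above the top of the wall, so the shell clears it.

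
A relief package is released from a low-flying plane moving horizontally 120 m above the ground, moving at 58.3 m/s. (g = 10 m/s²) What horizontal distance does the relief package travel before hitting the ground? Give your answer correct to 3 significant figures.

286 m

Initial vertical velocity is zero, so the fall time comes from h = ½ g t²: t = √(2 × 120 / 10) = 4.899 s.
Horizontal motion is uniform at 58.3 m/s, so x = 58.3 × 4.899 = 286 m.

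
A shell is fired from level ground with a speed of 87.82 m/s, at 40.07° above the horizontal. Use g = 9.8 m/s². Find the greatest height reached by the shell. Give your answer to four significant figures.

163.1 m

Vertical component of launch velocity: v_y = 87.82 sin 40.07° = 56.532 m/s.
At the highest point the vertical velocity is zero, so v_y² = 2 g h_max.
h_max = (56.532)² / (2 × 9.8) = 3195.9 / 19.60 = 163.1 m.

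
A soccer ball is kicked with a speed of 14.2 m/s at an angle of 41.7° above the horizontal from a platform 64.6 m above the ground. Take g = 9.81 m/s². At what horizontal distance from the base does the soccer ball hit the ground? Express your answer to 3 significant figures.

Components: v_x = 14.2 cos 41.7° = 10.60 m/s, v_y = 14.2 sin 41.7° = 9.446 m/s.
Vertical: 0 = 64.6 + 9.446 t − ½(9.81) t² ⇒ 4.905 t² − 9.446 t − 64.6 = 0.
t = [9.446 + √(89.23 + 1267)] / 9.810 = 4.717 s.
Horizontal: R = v_x · t = 10.60 × 4.717 = 50.0 m.

50.0 m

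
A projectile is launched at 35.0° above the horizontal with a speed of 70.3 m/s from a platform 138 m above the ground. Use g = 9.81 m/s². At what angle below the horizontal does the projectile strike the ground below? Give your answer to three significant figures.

48.8°

v_x = 70.3 cos 35.0° = 57.59 m/s.
At impact |v_y| = √(v_y0² + 2 g h) = √(40.32² + 2×9.81×138) = 65.83 m/s.
Angle below horizontal = arctan(|v_y| / v_x) = arctan(65.83 / 57.59) = 48.8°.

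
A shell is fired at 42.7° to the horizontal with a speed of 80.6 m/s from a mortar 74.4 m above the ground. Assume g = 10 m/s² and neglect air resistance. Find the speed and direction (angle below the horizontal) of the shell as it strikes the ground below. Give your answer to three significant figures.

v_x = 80.6 cos 42.7° = 59.23 m/s (constant).
|v_y| at impact = √((54.66)² + 2×10×74.4) = 66.90 m/s.
Speed = √(59.23² + 66.90²) = 89.4 m/s; angle = arctan(66.90/59.23) = 48.5° below horizontal.

89.4 m/s at 48.5° below the horizontal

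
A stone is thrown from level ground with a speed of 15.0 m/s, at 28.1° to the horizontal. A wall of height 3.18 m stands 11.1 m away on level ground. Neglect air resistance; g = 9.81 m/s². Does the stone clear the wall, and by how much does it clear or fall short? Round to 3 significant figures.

No — it falls 0.705 m short of clearing the wall.

v_x = 15.0 cos 28.1° = 13.23 m/s; v_y0 = 15.0 sin 28.1° = 7.065 m/s.
Time to reach the wall: t = 11.1 / 13.23 = 0.8390 s.
Height at that point: y = 7.065×0.8390 − 4.905×0.8390² = 2.475 m.
That is 3.18 − 2.475 = 0.705 m below the top of the wall, so the stone does not clear it.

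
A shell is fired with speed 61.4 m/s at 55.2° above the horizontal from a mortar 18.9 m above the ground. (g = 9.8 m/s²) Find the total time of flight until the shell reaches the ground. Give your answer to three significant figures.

Vertical component: v_y = 61.4 sin 55.2° = 50.42 m/s.
Taking up as positive with launch at y = 18.9 m, landing at y = 0: 0 = 18.9 + 50.42 t − ½(9.8) t².
Solving 4.900 t² − 50.42 t − 18.9 = 0 gives t = [50.42 + √(50.42² + 4·4.900·18.9)] / 9.800 = 10.7 s.

10.7 s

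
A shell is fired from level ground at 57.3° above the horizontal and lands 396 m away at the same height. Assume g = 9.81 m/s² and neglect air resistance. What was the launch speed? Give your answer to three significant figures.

On level ground, R = v₀² sin(2θ) / g, so v₀ = √(R g / sin 2θ).
sin(2 × 57.3°) = 0.9092.
v₀ = √(396 × 9.81 / 0.9092) = √4273 = 65.4 m/s.

65.4 m/s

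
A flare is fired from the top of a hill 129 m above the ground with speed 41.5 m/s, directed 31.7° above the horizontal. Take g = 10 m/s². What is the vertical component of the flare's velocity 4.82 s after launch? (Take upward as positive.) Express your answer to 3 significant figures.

Initial vertical component: v_y0 = 41.5 sin 31.7° = 21.81 m/s.
v_y(t) = v_y0 − g t = 21.81 − 10 × 4.82 = -26.4 m/s.

-26.4 m/s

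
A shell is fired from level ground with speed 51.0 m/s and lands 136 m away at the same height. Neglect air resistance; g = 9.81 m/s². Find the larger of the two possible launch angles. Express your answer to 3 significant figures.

Level-ground range: R = v₀² sin(2θ)/g ⇒ sin 2θ = R g / v₀² = 136×9.81/51.0² = 0.5129.
2θ = arcsin(0.5129) = 30.86° or 180° − 30.86° = 149.14°.
So θ = 15.4° or θ = 74.6°.

74.6°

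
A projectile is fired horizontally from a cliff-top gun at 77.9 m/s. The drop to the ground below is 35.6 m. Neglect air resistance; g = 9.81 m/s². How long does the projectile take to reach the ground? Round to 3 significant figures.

2.69 s

The horizontal speed doesn't affect the fall. With v_y0 = 0, h = ½ g t².
t = √(2 × 35.6 / 9.81) = √7.258 = 2.69 s.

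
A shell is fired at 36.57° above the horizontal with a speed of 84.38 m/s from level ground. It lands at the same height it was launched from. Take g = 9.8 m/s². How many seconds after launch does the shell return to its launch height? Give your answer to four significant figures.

10.26 s

Vertical component: v_y = 84.38 sin 36.57° = 50.274 m/s.
For a projectile landing at launch height, time of flight is t = 2 v_y / g = 2 × 50.274 / 9.8 = 10.26 s.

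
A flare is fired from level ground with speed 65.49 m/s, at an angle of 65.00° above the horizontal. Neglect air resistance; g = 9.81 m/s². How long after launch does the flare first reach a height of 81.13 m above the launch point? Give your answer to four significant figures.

v_y0 = 65.49 sin 65.00° = 59.354 m/s.
Set y = v_y0 t − ½ g t² = 81.13: 4.905 t² − 59.354 t + 81.13 = 0.
t = [59.354 ± √(3522.9 − 1591.8)] / 9.81 = (59.354 ± 43.944) / 9.81, giving t = 1.571 s or t = 10.53 s.
The flare is on the way up at the first time, so t = 1.571 s.

1.571 s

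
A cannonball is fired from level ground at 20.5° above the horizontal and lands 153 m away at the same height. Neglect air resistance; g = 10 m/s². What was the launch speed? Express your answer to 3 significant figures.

On level ground, R = v₀² sin(2θ) / g, so v₀ = √(R g / sin 2θ).
sin(2 × 20.5°) = 0.6561.
v₀ = √(153 × 10 / 0.6561) = √2332 = 48.3 m/s.

48.3 m/s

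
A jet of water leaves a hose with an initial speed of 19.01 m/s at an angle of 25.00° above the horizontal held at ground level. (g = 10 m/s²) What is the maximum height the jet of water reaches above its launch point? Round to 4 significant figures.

Vertical component of launch velocity: v_y = 19.01 sin 25.00° = 8.0340 m/s.
At the highest point the vertical velocity is zero, so v_y² = 2 g h_max.
h_max = (8.0340)² / (2 × 10) = 64.545 / 20.00 = 3.227 m.

3.227 m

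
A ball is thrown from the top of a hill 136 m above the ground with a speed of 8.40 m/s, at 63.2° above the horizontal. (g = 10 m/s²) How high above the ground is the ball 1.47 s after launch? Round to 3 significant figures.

v_y0 = 8.40 sin 63.2° = 7.498 m/s.
y(t) = 136 + v_y0 t − ½ g t² = 136 + 7.498×1.47 − ½×10×1.47² = 136 m.

136 m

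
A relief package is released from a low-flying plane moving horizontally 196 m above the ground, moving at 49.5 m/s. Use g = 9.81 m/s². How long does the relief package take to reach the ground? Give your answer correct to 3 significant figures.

6.32 s

The horizontal speed doesn't affect the fall. With v_y0 = 0, h = ½ g t².
t = √(2 × 196 / 9.81) = √39.96 = 6.32 s.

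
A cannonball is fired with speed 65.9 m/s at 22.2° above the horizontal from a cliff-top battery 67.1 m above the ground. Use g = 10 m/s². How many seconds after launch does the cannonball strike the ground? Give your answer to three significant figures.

Vertical component: v_y = 65.9 sin 22.2° = 24.90 m/s.
Taking up as positive with launch at y = 67.1 m, landing at y = 0: 0 = 67.1 + 24.90 t − ½(10) t².
Solving 5.000 t² − 24.90 t − 67.1 = 0 gives t = [24.90 + √(24.90² + 4·5.000·67.1)] / 10.00 = 6.92 s.

6.92 s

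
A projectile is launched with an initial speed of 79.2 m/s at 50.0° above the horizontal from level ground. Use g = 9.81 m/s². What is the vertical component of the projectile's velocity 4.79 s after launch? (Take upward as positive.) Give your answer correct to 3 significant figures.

Initial vertical component: v_y0 = 79.2 sin 50.0° = 60.67 m/s.
v_y(t) = v_y0 − g t = 60.67 − 9.81 × 4.79 = 13.7 m/s.

13.7 m/s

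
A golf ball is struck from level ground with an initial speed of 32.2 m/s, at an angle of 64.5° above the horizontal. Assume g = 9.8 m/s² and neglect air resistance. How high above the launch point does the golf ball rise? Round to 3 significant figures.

43.1 m

Vertical component of launch velocity: v_y = 32.2 sin 64.5° = 29.06 m/s.
At the highest point the vertical velocity is zero, so v_y² = 2 g h_max.
h_max = (29.06)² / (2 × 9.8) = 844.5 / 19.60 = 43.1 m.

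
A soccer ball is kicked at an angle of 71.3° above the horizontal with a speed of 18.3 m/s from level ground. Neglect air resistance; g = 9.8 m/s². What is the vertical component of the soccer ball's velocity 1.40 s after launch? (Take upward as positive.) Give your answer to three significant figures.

Initial vertical component: v_y0 = 18.3 sin 71.3° = 17.33 m/s.
v_y(t) = v_y0 − g t = 17.33 − 9.8 × 1.40 = 3.61 m/s.

3.61 m/s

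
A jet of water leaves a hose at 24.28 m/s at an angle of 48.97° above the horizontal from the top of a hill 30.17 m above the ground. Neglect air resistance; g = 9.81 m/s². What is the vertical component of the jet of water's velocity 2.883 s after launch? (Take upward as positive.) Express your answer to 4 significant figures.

Initial vertical component: v_y0 = 24.28 sin 48.97° = 18.316 m/s.
v_y(t) = v_y0 − g t = 18.316 − 9.81 × 2.883 = -9.966 m/s.

-9.966 m/s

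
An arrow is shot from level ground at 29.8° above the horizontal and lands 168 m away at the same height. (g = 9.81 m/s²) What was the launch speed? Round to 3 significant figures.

43.7 m/s

On level ground, R = v₀² sin(2θ) / g, so v₀ = √(R g / sin 2θ).
sin(2 × 29.8°) = 0.8625.
v₀ = √(168 × 9.81 / 0.8625) = √1911 = 43.7 m/s.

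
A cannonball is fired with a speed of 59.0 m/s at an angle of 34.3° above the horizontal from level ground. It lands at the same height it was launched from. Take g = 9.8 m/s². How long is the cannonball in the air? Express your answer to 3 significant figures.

6.79 s

Vertical component: v_y = 59.0 sin 34.3° = 33.25 m/s.
For a projectile landing at launch height, time of flight is t = 2 v_y / g = 2 × 33.25 / 9.8 = 6.79 s.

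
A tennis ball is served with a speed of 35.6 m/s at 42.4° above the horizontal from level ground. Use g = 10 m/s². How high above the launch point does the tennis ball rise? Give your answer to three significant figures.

Vertical component of launch velocity: v_y = 35.6 sin 42.4° = 24.01 m/s.
At the highest point the vertical velocity is zero, so v_y² = 2 g h_max.
h_max = (24.01)² / (2 × 10) = 576.5 / 20.00 = 28.8 m.

28.8 m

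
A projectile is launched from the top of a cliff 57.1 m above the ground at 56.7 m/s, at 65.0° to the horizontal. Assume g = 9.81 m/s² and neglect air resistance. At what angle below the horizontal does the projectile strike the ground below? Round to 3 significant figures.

68.7°

v_x = 56.7 cos 65.0° = 23.96 m/s.
At impact |v_y| = √(v_y0² + 2 g h) = √(51.39² + 2×9.81×57.1) = 61.33 m/s.
Angle below horizontal = arctan(|v_y| / v_x) = arctan(61.33 / 23.96) = 68.7°.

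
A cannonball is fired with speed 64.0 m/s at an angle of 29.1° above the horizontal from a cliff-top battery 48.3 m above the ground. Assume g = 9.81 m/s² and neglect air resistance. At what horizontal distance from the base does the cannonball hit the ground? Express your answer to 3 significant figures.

427 m

Components: v_x = 64.0 cos 29.1° = 55.92 m/s, v_y = 64.0 sin 29.1° = 31.13 m/s.
Vertical: 0 = 48.3 + 31.13 t − ½(9.81) t² ⇒ 4.905 t² − 31.13 t − 48.3 = 0.
t = [31.13 + √(969.1 + 947.6)] / 9.810 = 7.636 s.
Horizontal: R = v_x · t = 55.92 × 7.636 = 427 m.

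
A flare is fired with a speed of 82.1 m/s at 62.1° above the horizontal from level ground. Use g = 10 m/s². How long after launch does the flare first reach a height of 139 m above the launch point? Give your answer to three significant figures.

v_y0 = 82.1 sin 62.1° = 72.56 m/s.
Set y = v_y0 t − ½ g t² = 139: 5.000 t² − 72.56 t + 139 = 0.
t = [72.56 ± √(5265 − 2780)] / 10 = (72.56 ± 49.85) / 10, giving t = 2.27 s or t = 12.2 s.
The flare is on the way up at the first time, so t = 2.27 s.

2.27 s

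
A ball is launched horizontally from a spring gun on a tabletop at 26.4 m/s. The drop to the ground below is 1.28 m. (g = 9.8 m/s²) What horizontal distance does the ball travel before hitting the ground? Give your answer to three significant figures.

13.5 m

Initial vertical velocity is zero, so the fall time comes from h = ½ g t²: t = √(2 × 1.28 / 9.8) = 0.5111 s.
Horizontal motion is uniform at 26.4 m/s, so x = 26.4 × 0.5111 = 13.5 m.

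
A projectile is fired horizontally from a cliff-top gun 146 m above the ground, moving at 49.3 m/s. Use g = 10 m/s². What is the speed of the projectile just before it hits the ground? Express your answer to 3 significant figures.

73.1 m/s

Fall time: t = √(2 × 146 / 10) = 5.404 s.
At impact: v_x = 49.3 m/s (unchanged), v_y = g t = 10 × 5.404 = 54.04 m/s.
Speed = √(v_x² + v_y²) = √(2430 + 2920) = 73.1 m/s.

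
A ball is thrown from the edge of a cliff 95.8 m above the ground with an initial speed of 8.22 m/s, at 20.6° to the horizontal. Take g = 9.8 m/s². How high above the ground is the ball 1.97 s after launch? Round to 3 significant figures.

v_y0 = 8.22 sin 20.6° = 2.892 m/s.
y(t) = 95.8 + v_y0 t − ½ g t² = 95.8 + 2.892×1.97 − ½×9.8×1.97² = 82.5 m.

82.5 m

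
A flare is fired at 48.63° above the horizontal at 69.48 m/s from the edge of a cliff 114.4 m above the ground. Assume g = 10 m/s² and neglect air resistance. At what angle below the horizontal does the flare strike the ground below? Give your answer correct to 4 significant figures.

v_x = 69.48 cos 48.63° = 45.921 m/s.
At impact |v_y| = √(v_y0² + 2 g h) = √(52.142² + 2×10×114.4) = 70.759 m/s.
Angle below horizontal = arctan(|v_y| / v_x) = arctan(70.759 / 45.921) = 57.02°.

57.02°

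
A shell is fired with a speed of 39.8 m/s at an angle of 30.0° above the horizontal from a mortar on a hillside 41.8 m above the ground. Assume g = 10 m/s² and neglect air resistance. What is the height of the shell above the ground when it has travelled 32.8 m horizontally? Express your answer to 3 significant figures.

56.2 m

v_x = 39.8 cos 30.0° = 34.47 m/s, v_y0 = 39.8 sin 30.0° = 19.90 m/s.
Time to reach x = 32.8 m: t = x / v_x = 32.8 / 34.47 = 0.9516 s.
y = 41.8 + v_y0 t − ½ g t² = 41.8 + 19.90×0.9516 − 5.000×0.9516² = 56.2 m.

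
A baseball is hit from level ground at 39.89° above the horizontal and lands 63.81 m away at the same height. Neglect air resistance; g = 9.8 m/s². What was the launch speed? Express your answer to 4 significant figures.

25.21 m/s

On level ground, R = v₀² sin(2θ) / g, so v₀ = √(R g / sin 2θ).
sin(2 × 39.89°) = 0.9841.
v₀ = √(63.81 × 9.8 / 0.9841) = √635.44 = 25.21 m/s.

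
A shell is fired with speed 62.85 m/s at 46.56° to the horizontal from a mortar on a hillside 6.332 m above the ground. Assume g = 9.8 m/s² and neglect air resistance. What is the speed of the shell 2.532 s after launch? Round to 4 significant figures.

v_x = 62.85 cos 46.56° = 43.215 m/s (constant).
v_y(t) = 62.85 sin 46.56° − g t = 45.635 − 9.8 × 2.532 = 20.821 m/s.
Speed = √(v_x² + v_y²) = √(1867.5 + 433.51) = 47.97 m/s.

47.97 m/s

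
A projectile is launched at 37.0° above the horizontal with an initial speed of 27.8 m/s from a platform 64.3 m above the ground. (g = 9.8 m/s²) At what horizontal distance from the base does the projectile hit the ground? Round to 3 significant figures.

127 m

Components: v_x = 27.8 cos 37.0° = 22.20 m/s, v_y = 27.8 sin 37.0° = 16.73 m/s.
Vertical: 0 = 64.3 + 16.73 t − ½(9.8) t² ⇒ 4.900 t² − 16.73 t − 64.3 = 0.
t = [16.73 + √(279.9 + 1260)] / 9.800 = 5.711 s.
Horizontal: R = v_x · t = 22.20 × 5.711 = 127 m.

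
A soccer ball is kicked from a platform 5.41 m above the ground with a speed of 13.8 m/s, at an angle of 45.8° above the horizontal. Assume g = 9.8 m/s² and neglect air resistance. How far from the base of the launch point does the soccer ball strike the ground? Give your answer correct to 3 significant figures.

Components: v_x = 13.8 cos 45.8° = 9.621 m/s, v_y = 13.8 sin 45.8° = 9.893 m/s.
Vertical: 0 = 5.41 + 9.893 t − ½(9.8) t² ⇒ 4.900 t² − 9.893 t − 5.41 = 0.
t = [9.893 + √(97.87 + 106.0)] / 9.800 = 2.466 s.
Horizontal: R = v_x · t = 9.621 × 2.466 = 23.7 m.

23.7 m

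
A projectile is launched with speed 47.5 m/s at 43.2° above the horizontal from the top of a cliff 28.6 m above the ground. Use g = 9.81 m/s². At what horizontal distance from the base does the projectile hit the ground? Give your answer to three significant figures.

Components: v_x = 47.5 cos 43.2° = 34.63 m/s, v_y = 47.5 sin 43.2° = 32.52 m/s.
Vertical: 0 = 28.6 + 32.52 t − ½(9.81) t² ⇒ 4.905 t² − 32.52 t − 28.6 = 0.
t = [32.52 + √(1058 + 561.1)] / 9.810 = 7.417 s.
Horizontal: R = v_x · t = 34.63 × 7.417 = 257 m.

257 m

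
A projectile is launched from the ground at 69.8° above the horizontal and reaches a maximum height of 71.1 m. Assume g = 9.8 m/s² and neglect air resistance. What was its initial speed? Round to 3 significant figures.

At maximum height v_y = 0, so (v₀ sin θ)² = 2 g H.
v₀ sin 69.8° = √(2 × 9.8 × 71.1) = 37.33 m/s.
v₀ = 37.33 / sin 69.8° = 37.33 / 0.9385 = 39.8 m/s.

39.8 m/s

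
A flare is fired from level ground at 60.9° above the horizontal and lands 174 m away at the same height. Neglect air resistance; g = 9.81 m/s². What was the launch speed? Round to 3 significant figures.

On level ground, R = v₀² sin(2θ) / g, so v₀ = √(R g / sin 2θ).
sin(2 × 60.9°) = 0.8499.
v₀ = √(174 × 9.81 / 0.8499) = √2008 = 44.8 m/s.

44.8 m/s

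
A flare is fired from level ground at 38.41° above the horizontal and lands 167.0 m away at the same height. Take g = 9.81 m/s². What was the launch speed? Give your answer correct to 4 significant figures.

On level ground, R = v₀² sin(2θ) / g, so v₀ = √(R g / sin 2θ).
sin(2 × 38.41°) = 0.9737.
v₀ = √(167.0 × 9.81 / 0.9737) = √1682.5 = 41.02 m/s.

41.02 m/s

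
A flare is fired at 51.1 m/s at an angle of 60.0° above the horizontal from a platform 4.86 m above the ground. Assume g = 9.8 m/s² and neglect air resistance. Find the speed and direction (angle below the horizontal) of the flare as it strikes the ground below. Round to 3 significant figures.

52.0 m/s at 60.6° below the horizontal

v_x = 51.1 cos 60.0° = 25.55 m/s (constant).
|v_y| at impact = √((44.25)² + 2×9.8×4.86) = 45.31 m/s.
Speed = √(25.55² + 45.31²) = 52.0 m/s; angle = arctan(45.31/25.55) = 60.6° below horizontal.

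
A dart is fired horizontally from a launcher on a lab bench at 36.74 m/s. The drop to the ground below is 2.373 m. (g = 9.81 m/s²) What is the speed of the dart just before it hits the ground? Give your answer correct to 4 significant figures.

37.37 m/s

Fall time: t = √(2 × 2.373 / 9.81) = 0.69555 s.
At impact: v_x = 36.74 m/s (unchanged), v_y = g t = 9.81 × 0.69555 = 6.8233 m/s.
Speed = √(v_x² + v_y²) = √(1349.8 + 46.557) = 37.37 m/s.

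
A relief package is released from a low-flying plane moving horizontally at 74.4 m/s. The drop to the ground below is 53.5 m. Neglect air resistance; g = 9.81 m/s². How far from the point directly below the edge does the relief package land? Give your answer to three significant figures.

Initial vertical velocity is zero, so the fall time comes from h = ½ g t²: t = √(2 × 53.5 / 9.81) = 3.303 s.
Horizontal motion is uniform at 74.4 m/s, so x = 74.4 × 3.303 = 246 m.

246 m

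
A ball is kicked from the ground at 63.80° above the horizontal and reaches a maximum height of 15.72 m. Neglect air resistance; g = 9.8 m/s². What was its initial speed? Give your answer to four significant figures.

19.56 m/s

At maximum height v_y = 0, so (v₀ sin θ)² = 2 g H.
v₀ sin 63.80° = √(2 × 9.8 × 15.72) = 17.553 m/s.
v₀ = 17.553 / sin 63.80° = 17.553 / 0.8973 = 19.56 m/s.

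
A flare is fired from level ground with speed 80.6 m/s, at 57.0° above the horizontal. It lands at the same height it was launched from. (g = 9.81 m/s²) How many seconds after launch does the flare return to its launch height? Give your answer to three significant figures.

Vertical component: v_y = 80.6 sin 57.0° = 67.60 m/s.
For a projectile landing at launch height, time of flight is t = 2 v_y / g = 2 × 67.60 / 9.81 = 13.8 s.

13.8 s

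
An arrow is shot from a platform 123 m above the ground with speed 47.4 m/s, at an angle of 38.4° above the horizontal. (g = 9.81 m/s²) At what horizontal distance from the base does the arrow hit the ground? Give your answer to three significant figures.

328 m

Components: v_x = 47.4 cos 38.4° = 37.15 m/s, v_y = 47.4 sin 38.4° = 29.44 m/s.
Vertical: 0 = 123 + 29.44 t − ½(9.81) t² ⇒ 4.905 t² − 29.44 t − 123 = 0.
t = [29.44 + √(866.7 + 2413)] / 9.810 = 8.839 s.
Horizontal: R = v_x · t = 37.15 × 8.839 = 328 m.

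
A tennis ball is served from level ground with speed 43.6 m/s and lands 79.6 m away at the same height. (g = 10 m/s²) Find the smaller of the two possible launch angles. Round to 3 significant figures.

12.4°

Level-ground range: R = v₀² sin(2θ)/g ⇒ sin 2θ = R g / v₀² = 79.6×10/43.6² = 0.4187.
2θ = arcsin(0.4187) = 24.75° or 180° − 24.75° = 155.25°.
So θ = 12.4° or θ = 77.6°.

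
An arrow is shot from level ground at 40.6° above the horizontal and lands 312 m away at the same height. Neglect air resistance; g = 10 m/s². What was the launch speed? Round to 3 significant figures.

56.2 m/s

On level ground, R = v₀² sin(2θ) / g, so v₀ = √(R g / sin 2θ).
sin(2 × 40.6°) = 0.9882.
v₀ = √(312 × 10 / 0.9882) = √3157 = 56.2 m/s.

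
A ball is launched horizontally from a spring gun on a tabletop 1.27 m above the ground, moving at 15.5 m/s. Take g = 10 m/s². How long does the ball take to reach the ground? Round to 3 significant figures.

The horizontal speed doesn't affect the fall. With v_y0 = 0, h = ½ g t².
t = √(2 × 1.27 / 10) = √0.2540 = 0.504 s.

0.504 s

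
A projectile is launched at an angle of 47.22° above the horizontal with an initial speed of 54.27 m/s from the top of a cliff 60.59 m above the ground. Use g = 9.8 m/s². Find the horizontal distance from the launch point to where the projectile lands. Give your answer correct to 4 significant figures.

347.9 m

Components: v_x = 54.27 cos 47.22° = 36.859 m/s, v_y = 54.27 sin 47.22° = 39.832 m/s.
Vertical: 0 = 60.59 + 39.832 t − ½(9.8) t² ⇒ 4.900 t² − 39.832 t − 60.59 = 0.
t = [39.832 + √(1586.6 + 1187.6)] / 9.800 = 9.4390 s.
Horizontal: R = v_x · t = 36.859 × 9.4390 = 347.9 m.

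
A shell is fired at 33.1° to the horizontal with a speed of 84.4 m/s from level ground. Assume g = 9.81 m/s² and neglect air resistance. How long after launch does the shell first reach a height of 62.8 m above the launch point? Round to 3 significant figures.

1.65 s

v_y0 = 84.4 sin 33.1° = 46.09 m/s.
Set y = v_y0 t − ½ g t² = 62.8: 4.905 t² − 46.09 t + 62.8 = 0.
t = [46.09 ± √(2124 − 1232)] / 9.81 = (46.09 ± 29.87) / 9.81, giving t = 1.65 s or t = 7.74 s.
The shell is on the way up at the first time, so t = 1.65 s.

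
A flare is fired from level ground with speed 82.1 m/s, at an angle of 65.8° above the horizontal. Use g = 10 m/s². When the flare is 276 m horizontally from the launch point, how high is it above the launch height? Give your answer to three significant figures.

278 m

v_x = 82.1 cos 65.8° = 33.65 m/s, v_y0 = 82.1 sin 65.8° = 74.89 m/s.
Time to reach x = 276 m: t = x / v_x = 276 / 33.65 = 8.202 s.
y = v_y0 t − ½ g t² = 74.89×8.202 − 5.000×8.202² = 278 m.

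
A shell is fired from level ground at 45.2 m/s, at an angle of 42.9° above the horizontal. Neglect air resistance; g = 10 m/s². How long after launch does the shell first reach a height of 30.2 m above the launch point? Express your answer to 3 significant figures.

v_y0 = 45.2 sin 42.9° = 30.77 m/s.
Set y = v_y0 t − ½ g t² = 30.2: 5.000 t² − 30.77 t + 30.2 = 0.
t = [30.77 ± √(946.8 − 604.0)] / 10 = (30.77 ± 18.51) / 10, giving t = 1.23 s or t = 4.93 s.
The shell is on the way up at the first time, so t = 1.23 s.

1.23 s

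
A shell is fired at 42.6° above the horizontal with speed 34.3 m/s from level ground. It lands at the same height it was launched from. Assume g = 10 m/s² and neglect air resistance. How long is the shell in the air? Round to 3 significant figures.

4.64 s

Vertical component: v_y = 34.3 sin 42.6° = 23.22 m/s.
For a projectile landing at launch height, time of flight is t = 2 v_y / g = 2 × 23.22 / 10 = 4.64 s.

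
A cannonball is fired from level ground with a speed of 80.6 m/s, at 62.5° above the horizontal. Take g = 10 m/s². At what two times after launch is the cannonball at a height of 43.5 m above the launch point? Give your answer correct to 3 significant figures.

v_y0 = 80.6 sin 62.5° = 71.49 m/s.
Set y = v_y0 t − ½ g t² = 43.5: 5.000 t² − 71.49 t + 43.5 = 0.
t = [71.49 ± √(5111 − 870.0)] / 10 = (71.49 ± 65.12) / 10, giving t = 0.637 s or t = 13.7 s.
So the cannonball is at 43.5 m at t = 0.637 s (rising) and t = 13.7 s (falling).

0.637 s and 13.7 s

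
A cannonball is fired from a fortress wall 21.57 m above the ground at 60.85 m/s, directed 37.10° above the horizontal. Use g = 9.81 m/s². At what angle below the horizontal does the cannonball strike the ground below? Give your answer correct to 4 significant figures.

40.92°

v_x = 60.85 cos 37.10° = 48.533 m/s.
At impact |v_y| = √(v_y0² + 2 g h) = √(36.705² + 2×9.81×21.57) = 42.077 m/s.
Angle below horizontal = arctan(|v_y| / v_x) = arctan(42.077 / 48.533) = 40.92°.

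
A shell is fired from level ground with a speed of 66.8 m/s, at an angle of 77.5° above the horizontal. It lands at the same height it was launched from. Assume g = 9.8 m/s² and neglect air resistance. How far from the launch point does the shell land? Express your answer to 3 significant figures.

Components: v_x = 66.8 cos 77.5° = 14.46 m/s, v_y = 66.8 sin 77.5° = 65.22 m/s.
Time of flight (same landing height): t = 2 v_y / g = 2 × 65.22 / 9.8 = 13.31 s.
Range: R = v_x · t = 14.46 × 13.31 = 192 m.

192 m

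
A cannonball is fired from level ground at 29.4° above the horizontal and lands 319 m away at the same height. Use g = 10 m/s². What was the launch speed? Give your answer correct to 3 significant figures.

61.1 m/s

On level ground, R = v₀² sin(2θ) / g, so v₀ = √(R g / sin 2θ).
sin(2 × 29.4°) = 0.8554.
v₀ = √(319 × 10 / 0.8554) = √3729 = 61.1 m/s.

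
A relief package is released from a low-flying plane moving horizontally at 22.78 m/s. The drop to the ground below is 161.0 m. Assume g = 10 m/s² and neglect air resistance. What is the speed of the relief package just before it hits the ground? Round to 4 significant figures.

Fall time: t = √(2 × 161.0 / 10) = 5.6745 s.
At impact: v_x = 22.78 m/s (unchanged), v_y = g t = 10 × 5.6745 = 56.745 m/s.
Speed = √(v_x² + v_y²) = √(518.93 + 3220.0) = 61.15 m/s.

61.15 m/s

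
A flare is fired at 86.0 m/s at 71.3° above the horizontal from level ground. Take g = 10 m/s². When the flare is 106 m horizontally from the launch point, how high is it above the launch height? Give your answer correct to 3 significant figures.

v_x = 86.0 cos 71.3° = 27.57 m/s, v_y0 = 86.0 sin 71.3° = 81.46 m/s.
Time to reach x = 106 m: t = x / v_x = 106 / 27.57 = 3.845 s.
y = v_y0 t − ½ g t² = 81.46×3.845 − 5.000×3.845² = 239 m.

239 m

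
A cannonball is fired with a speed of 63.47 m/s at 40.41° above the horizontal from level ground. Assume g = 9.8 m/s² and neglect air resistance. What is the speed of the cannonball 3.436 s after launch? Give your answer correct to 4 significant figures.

48.90 m/s

v_x = 63.47 cos 40.41° = 48.328 m/s (constant).
v_y(t) = 63.47 sin 40.41° − g t = 41.145 − 9.8 × 3.436 = 7.4722 m/s.
Speed = √(v_x² + v_y²) = √(2335.6 + 55.834) = 48.90 m/s.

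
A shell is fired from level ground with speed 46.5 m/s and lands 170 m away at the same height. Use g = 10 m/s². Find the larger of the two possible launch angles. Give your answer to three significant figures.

Level-ground range: R = v₀² sin(2θ)/g ⇒ sin 2θ = R g / v₀² = 170×10/46.5² = 0.7862.
2θ = arcsin(0.7862) = 51.83° or 180° − 51.83° = 128.17°.
So θ = 25.9° or θ = 64.1°.

64.1°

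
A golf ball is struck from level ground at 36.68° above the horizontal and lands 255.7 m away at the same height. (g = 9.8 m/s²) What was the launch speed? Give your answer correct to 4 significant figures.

51.14 m/s

On level ground, R = v₀² sin(2θ) / g, so v₀ = √(R g / sin 2θ).
sin(2 × 36.68°) = 0.9581.
v₀ = √(255.7 × 9.8 / 0.9581) = √2615.4 = 51.14 m/s.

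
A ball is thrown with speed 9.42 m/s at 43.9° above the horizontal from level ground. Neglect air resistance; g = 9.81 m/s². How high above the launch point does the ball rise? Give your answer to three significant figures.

Vertical component of launch velocity: v_y = 9.42 sin 43.9° = 6.532 m/s.
At the highest point the vertical velocity is zero, so v_y² = 2 g h_max.
h_max = (6.532)² / (2 × 9.81) = 42.67 / 19.62 = 2.17 m.

2.17 m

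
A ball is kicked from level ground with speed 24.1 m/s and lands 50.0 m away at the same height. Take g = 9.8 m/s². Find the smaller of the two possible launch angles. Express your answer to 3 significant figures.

Level-ground range: R = v₀² sin(2θ)/g ⇒ sin 2θ = R g / v₀² = 50.0×9.8/24.1² = 0.8436.
2θ = arcsin(0.8436) = 57.52° or 180° − 57.52° = 122.48°.
So θ = 28.8° or θ = 61.2°.

28.8°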